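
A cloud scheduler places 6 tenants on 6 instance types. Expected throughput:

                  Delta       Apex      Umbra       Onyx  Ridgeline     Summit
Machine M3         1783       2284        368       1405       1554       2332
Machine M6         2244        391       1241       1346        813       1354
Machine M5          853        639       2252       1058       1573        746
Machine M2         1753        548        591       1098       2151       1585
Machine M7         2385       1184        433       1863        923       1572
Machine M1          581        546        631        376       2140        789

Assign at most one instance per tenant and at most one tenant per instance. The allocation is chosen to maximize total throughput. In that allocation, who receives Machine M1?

Ridgeline receives Machine M1.

This is the linear assignment problem.
Optimal: Delta→Machine M6 (2244 ops/s), Apex→Machine M3 (2284 ops/s), Umbra→Machine M5 (2252 ops/s), Onyx→Machine M7 (1863 ops/s), Ridgeline→Machine M1 (2140 ops/s), Summit→Machine M2 (1585 ops/s) — total 2244+2284+2252+1863+2140+1585 = 12368 ops/s.
Column-greedy (each instance in turn goes to its best remaining tenant) gives 11388 ops/s, worse by 980.
Ridgeline's own top instance is Machine M2 (2151 ops/s), but forcing Ridgeline→Machine M2 and reassigning the rest optimally gives only 11583 ops/s — worse by 785.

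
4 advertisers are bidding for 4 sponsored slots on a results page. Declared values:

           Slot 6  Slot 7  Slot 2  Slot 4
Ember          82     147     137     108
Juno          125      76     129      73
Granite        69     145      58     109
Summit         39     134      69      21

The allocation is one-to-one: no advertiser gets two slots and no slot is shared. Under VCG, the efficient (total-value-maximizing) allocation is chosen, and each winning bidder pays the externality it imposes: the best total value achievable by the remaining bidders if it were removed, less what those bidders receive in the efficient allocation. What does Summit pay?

Summit pays $36.

Efficient allocation: Ember→Slot 2 ($137), Juno→Slot 6 ($125), Granite→Slot 4 ($109), Summit→Slot 7 ($134); total welfare W = $505.
Summit receives Slot 7 at value $134, so the others get W − 134 = $371.
Without Summit: best allocation of the remaining 3 bidders over all 4 slots is Ember→Slot 2 ($137), Juno→Slot 6 ($125), Granite→Slot 7 ($145), total $407.
VCG payment = (others' best without Summit) − (others' welfare with Summit) = 407 − 371 = $36.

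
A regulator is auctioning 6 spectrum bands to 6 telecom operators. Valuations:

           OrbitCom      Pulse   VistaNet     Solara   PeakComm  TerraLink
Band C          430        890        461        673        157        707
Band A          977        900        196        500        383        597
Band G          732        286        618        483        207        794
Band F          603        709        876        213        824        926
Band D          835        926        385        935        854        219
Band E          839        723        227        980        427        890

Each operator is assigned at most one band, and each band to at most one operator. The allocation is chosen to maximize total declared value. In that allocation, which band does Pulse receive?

Optimal: OrbitCom→Band A ($977M), Pulse→Band C ($890M), VistaNet→Band F ($876M), Solara→Band E ($980M), PeakComm→Band D ($854M), TerraLink→Band G ($794M) — total 977+890+876+980+854+794 = $5371M.
Column-greedy (each band in turn goes to its best remaining operator) gives $4899M, worse by 472.
Next-best assignment: OrbitCom→Band A, Pulse→Band C, VistaNet→Band G, Solara→Band E, PeakComm→Band D, TerraLink→Band F = $5245M.
Swapping Pulse↔VistaNet (Pulse→Band F $709M, VistaNet→Band C $461M) loses 596.
Pulse's own top band is Band D ($926M), but forcing Pulse→Band D and reassigning the rest optimally gives only $5032M — worse by 339.

Pulse receives Band C.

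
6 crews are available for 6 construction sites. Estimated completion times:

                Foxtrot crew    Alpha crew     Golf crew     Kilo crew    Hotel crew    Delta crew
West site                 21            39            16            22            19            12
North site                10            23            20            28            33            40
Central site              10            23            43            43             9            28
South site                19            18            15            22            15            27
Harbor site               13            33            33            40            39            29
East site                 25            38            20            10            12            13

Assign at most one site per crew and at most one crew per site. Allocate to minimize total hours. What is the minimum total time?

Optimal: Foxtrot crew→Harbor site (13 hours), Alpha crew→North site (23 hours), Golf crew→South site (15 hours), Kilo crew→East site (10 hours), Hotel crew→Central site (9 hours), Delta crew→West site (12 hours) — total 13+23+15+10+9+12 = 82 hours.
Column-greedy (each site in turn goes to its cheapest remaining crew) gives 89 hours, worse by 7.
Swapping Golf crew↔Hotel crew (Golf crew→Central site 43 hours, Hotel crew→South site 15 hours) adds 34.

Min total: 82 hours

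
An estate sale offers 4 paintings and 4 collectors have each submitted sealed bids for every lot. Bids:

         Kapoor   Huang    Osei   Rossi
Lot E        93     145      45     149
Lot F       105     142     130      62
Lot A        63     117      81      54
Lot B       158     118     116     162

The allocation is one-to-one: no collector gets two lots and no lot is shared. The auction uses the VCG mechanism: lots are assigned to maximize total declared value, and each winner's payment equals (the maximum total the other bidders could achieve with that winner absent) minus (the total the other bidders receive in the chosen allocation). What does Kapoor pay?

Kapoor pays $41.

Efficient allocation: Kapoor→Lot B ($158), Huang→Lot A ($117), Osei→Lot F ($130), Rossi→Lot E ($149); total welfare W = $554.
Kapoor receives Lot B at value $158, so the others get W − 158 = $396.
Without Kapoor: best allocation of the remaining 3 bidders over all 4 lots is Huang→Lot E ($145), Osei→Lot F ($130), Rossi→Lot B ($162), total $437.
VCG payment = (others' best without Kapoor) − (others' welfare with Kapoor) = 437 − 396 = $41.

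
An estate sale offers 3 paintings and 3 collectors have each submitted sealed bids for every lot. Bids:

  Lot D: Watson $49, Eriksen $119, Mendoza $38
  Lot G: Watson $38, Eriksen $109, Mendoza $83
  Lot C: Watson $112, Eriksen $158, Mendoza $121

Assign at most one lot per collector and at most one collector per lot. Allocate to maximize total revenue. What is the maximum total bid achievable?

Optimal: Watson→Lot C ($112), Eriksen→Lot D ($119), Mendoza→Lot G ($83) — total 112+119+83 = $314.
Max-entry greedy (repeatedly take the single best remaining cell) gives $290, worse by 24.
Next-best assignment: Watson→Lot D, Eriksen→Lot C, Mendoza→Lot G = $290.

Maximum total: $314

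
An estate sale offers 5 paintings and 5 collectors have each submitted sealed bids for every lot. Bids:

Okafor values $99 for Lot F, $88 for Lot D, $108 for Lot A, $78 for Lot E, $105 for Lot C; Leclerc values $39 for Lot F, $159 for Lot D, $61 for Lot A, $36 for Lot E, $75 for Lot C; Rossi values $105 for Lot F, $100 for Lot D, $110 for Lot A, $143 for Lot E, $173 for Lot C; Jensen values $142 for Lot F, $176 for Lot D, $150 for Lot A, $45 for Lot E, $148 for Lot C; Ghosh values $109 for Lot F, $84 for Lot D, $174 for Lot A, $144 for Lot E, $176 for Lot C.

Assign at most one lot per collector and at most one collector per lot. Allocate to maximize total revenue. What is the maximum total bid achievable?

Optimal: Okafor→Lot A ($108), Leclerc→Lot D ($159), Rossi→Lot E ($143), Jensen→Lot F ($142), Ghosh→Lot C ($176) — total 108+159+143+142+176 = $728.
Row-greedy (each collector in turn takes its best remaining lot) gives $726, worse by 2.
Swapping Leclerc↔Jensen (Leclerc→Lot F $39, Jensen→Lot D $176) loses 86.

Maximum total: $728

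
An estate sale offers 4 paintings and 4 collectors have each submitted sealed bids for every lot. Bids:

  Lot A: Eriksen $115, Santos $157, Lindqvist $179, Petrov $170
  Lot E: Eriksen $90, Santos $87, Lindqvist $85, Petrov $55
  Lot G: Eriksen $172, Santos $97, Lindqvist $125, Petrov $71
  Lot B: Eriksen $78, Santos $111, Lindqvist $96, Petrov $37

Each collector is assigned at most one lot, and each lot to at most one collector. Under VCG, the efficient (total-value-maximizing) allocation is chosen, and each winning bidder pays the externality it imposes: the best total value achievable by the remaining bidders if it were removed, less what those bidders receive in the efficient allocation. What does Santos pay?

Efficient allocation: Eriksen→Lot G ($172), Santos→Lot B ($111), Lindqvist→Lot E ($85), Petrov→Lot A ($170); total welfare W = $538.
Santos receives Lot B at value $111, so the others get W − 111 = $427.
Without Santos: best allocation of the remaining 3 bidders over all 4 lots is Eriksen→Lot G ($172), Lindqvist→Lot B ($96), Petrov→Lot A ($170), total $438.
VCG payment = (others' best without Santos) − (others' welfare with Santos) = 438 − 427 = $11.

Santos pays $11.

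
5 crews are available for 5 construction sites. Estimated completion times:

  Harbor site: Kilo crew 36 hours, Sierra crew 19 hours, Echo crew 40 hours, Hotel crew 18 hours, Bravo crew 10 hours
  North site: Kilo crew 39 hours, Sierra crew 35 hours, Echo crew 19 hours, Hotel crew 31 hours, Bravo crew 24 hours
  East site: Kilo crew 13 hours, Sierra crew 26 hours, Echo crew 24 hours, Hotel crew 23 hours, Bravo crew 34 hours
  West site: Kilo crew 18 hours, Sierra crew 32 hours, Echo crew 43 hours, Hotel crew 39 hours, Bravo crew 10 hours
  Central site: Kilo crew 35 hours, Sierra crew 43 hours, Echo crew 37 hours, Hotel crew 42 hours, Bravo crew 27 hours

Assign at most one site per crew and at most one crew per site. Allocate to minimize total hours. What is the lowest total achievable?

Min total: 103 hours

This is the linear assignment problem.
Optimal: Kilo crew→East site (13 hours), Sierra crew→Harbor site (19 hours), Echo crew→North site (19 hours), Hotel crew→Central site (42 hours), Bravo crew→West site (10 hours) — total 13+19+19+42+10 = 103 hours.
Min-entry greedy (repeatedly take the single cheapest remaining cell) gives 116 hours, worse by 13.
Swapping Echo crew↔Sierra crew (Echo crew→Harbor site 40 hours, Sierra crew→North site 35 hours) adds 37.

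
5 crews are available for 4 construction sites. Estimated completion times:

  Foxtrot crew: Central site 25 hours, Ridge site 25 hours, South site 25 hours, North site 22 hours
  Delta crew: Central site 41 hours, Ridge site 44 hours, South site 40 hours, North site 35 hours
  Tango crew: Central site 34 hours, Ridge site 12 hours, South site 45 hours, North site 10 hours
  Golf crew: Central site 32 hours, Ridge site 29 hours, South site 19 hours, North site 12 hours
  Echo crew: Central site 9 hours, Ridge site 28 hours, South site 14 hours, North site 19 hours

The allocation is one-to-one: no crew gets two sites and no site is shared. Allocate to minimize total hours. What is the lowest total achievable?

Minimum total: 58 hours

Optimal: Echo crew→Central site (9 hours), Tango crew→Ridge site (12 hours), Foxtrot crew→South site (25 hours), Golf crew→North site (12 hours) — total 9+12+25+12 = 58 hours.
Row-greedy (each crew in turn takes its cheapest remaining site) gives 106 hours, worse by 48.
Next-best assignment: Echo crew→Central site, Tango crew→Ridge site, Golf crew→South site, Foxtrot crew→North site = 62 hours.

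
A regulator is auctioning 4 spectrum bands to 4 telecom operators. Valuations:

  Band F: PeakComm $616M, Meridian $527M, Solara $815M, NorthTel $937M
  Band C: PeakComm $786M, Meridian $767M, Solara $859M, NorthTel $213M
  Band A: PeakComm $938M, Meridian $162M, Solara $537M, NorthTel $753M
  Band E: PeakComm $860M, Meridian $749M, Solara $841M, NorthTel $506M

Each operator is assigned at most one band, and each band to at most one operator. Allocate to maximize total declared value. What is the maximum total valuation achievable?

Max total: $3483M

This is the linear assignment problem.
Optimal: PeakComm→Band A ($938M), Meridian→Band C ($767M), Solara→Band E ($841M), NorthTel→Band F ($937M) — total 938+767+841+937 = $3483M.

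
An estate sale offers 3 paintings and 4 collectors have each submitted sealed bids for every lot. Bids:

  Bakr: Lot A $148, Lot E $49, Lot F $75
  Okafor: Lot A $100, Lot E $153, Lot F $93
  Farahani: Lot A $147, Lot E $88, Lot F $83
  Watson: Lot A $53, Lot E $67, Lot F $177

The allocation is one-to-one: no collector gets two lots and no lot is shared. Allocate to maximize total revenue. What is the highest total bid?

Optimal: Bakr→Lot A ($148), Okafor→Lot E ($153), Watson→Lot F ($177) — total 148+153+177 = $478.
Row-greedy (each collector in turn takes its best remaining lot) gives $384, worse by 94.
Next-best assignment: Farahani→Lot A, Okafor→Lot E, Watson→Lot F = $477.
Swapping Bakr↔Okafor (Bakr→Lot E $49, Okafor→Lot A $100) loses 152.
No other one-to-one assignment exceeds $478.

Maximum total: $478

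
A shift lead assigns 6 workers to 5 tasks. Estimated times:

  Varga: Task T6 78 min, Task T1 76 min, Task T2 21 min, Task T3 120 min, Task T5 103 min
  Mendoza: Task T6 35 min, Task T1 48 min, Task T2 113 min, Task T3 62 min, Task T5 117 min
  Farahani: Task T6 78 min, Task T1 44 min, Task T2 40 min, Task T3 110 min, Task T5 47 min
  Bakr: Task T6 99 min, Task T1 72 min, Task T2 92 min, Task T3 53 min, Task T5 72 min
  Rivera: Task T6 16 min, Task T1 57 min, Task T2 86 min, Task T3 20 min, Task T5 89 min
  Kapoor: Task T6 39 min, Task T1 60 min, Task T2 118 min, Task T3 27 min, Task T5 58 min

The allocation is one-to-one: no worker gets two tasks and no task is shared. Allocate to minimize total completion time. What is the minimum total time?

Optimal: Rivera→Task T6 (16 min), Mendoza→Task T1 (48 min), Varga→Task T2 (21 min), Kapoor→Task T3 (27 min), Farahani→Task T5 (47 min) — total 16+48+21+27+47 = 159 min.
Row-greedy (each worker in turn takes its cheapest remaining task) gives 242 min, worse by 83.
Next-best assignment: Kapoor→Task T6, Mendoza→Task T1, Varga→Task T2, Rivera→Task T3, Farahani→Task T5 = 175 min.

Min total: 159 min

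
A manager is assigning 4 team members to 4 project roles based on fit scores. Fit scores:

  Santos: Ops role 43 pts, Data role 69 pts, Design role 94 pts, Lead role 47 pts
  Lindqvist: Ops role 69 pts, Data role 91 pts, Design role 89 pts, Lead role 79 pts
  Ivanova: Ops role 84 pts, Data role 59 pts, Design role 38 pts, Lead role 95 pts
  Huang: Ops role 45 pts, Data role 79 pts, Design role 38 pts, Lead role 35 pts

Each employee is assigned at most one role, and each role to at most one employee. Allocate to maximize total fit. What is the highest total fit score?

Optimal: Santos→Design role (94 pts), Lindqvist→Ops role (69 pts), Ivanova→Lead role (95 pts), Huang→Data role (79 pts) — total 94+69+95+79 = 337 pts.
Max-entry greedy (repeatedly take the single best remaining cell) gives 325 pts, worse by 12.
Next-best assignment: Santos→Design role, Lindqvist→Lead role, Ivanova→Ops role, Huang→Data role = 336 pts.
No other one-to-one assignment exceeds 337 pts.

Maximum total: 337 pts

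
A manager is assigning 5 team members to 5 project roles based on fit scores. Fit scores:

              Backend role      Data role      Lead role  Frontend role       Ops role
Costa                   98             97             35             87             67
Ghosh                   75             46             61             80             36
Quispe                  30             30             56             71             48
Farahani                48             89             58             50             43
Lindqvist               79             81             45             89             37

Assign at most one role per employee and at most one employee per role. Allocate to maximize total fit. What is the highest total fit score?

Maximum total: 385 pts

This is a one-to-one assignment (maximum-weight bipartite matching).
Optimal: Costa→Backend role (98 pts), Ghosh→Lead role (61 pts), Quispe→Ops role (48 pts), Farahani→Data role (89 pts), Lindqvist→Frontend role (89 pts) — total 98+61+48+89+89 = 385 pts.
Row-greedy (each employee in turn takes its best remaining role) gives 360 pts, worse by 25.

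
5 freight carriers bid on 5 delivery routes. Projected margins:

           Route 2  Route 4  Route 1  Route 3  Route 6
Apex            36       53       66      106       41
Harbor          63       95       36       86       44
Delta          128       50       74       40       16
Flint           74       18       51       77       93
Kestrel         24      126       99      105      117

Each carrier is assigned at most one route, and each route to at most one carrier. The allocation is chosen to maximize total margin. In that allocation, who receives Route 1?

Optimal: Apex→Route 3 ($106k), Harbor→Route 4 ($95k), Delta→Route 2 ($128k), Flint→Route 6 ($93k), Kestrel→Route 1 ($99k) — total 106+95+128+93+99 = $521k.
Column-greedy (each route in turn goes to its best remaining carrier) gives $499k, worse by 22.
Swapping Kestrel↔Flint (Kestrel→Route 6 $117k, Flint→Route 1 $51k) loses 24.
Kestrel's own top route is Route 4 ($126k), but forcing Kestrel→Route 4 and reassigning the rest optimally gives only $499k — worse by 22.

Kestrel receives Route 1.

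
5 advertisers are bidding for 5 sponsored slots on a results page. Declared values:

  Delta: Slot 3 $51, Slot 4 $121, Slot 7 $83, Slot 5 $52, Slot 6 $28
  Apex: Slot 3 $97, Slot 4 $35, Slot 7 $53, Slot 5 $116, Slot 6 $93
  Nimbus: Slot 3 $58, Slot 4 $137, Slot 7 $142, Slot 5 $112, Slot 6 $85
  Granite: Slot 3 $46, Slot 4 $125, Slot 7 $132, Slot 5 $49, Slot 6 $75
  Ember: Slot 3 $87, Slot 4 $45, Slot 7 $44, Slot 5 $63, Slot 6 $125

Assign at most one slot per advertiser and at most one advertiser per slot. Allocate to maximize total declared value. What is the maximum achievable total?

This is the linear assignment problem.
Optimal: Delta→Slot 4 ($121), Apex→Slot 3 ($97), Nimbus→Slot 5 ($112), Granite→Slot 7 ($132), Ember→Slot 6 ($125) — total 121+97+112+132+125 = $587.
Max-entry greedy (repeatedly take the single best remaining cell) gives $559, worse by 28.
Next-best assignment: Delta→Slot 3, Apex→Slot 5, Nimbus→Slot 4, Granite→Slot 7, Ember→Slot 6 = $561.
No other one-to-one assignment exceeds $587.

Max total: $587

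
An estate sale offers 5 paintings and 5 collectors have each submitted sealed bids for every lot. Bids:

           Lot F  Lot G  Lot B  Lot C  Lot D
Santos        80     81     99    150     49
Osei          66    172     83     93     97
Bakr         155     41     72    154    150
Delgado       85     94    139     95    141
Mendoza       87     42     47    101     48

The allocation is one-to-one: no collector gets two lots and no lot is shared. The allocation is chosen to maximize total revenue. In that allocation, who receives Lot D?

Bakr receives Lot D.

Optimal: Santos→Lot C ($150), Osei→Lot G ($172), Bakr→Lot D ($150), Delgado→Lot B ($139), Mendoza→Lot F ($87) — total 150+172+150+139+87 = $698.
Row-greedy (each collector in turn takes its best remaining lot) gives $665, worse by 33.
Every other assignment is strictly worse.
Bakr's own top lot is Lot F ($155), but forcing Bakr→Lot F and reassigning the rest optimally gives only $668 — worse by 30.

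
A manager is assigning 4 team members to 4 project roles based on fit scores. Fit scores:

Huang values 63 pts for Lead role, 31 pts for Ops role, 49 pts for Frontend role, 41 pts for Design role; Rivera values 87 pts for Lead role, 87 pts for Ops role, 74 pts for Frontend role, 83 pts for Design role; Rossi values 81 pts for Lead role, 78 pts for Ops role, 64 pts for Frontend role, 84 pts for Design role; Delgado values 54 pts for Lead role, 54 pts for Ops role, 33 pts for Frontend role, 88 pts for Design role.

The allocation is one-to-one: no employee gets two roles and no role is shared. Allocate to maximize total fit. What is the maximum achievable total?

Max total: 305 pts

Optimal: Huang→Frontend role (49 pts), Rivera→Ops role (87 pts), Rossi→Lead role (81 pts), Delgado→Design role (88 pts) — total 49+87+81+88 = 305 pts.
Column-greedy (each role in turn goes to its best remaining employee) gives 302 pts, worse by 3.
Next-best assignment: Huang→Lead role, Rivera→Frontend role, Rossi→Ops role, Delgado→Design role = 303 pts.
Swapping Delgado↔Rossi (Delgado→Lead role 54 pts, Rossi→Design role 84 pts) loses 31.
Checked against all permutations: 305 pts is optimal.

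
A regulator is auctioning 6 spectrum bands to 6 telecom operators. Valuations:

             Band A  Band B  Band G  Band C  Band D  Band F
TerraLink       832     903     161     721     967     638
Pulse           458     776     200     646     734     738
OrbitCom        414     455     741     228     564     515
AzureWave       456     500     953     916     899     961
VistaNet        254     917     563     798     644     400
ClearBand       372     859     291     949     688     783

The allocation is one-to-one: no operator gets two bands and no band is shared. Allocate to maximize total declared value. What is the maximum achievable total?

This is a one-to-one assignment (maximum-weight bipartite matching).
Optimal: TerraLink→Band A ($832M), Pulse→Band D ($734M), OrbitCom→Band G ($741M), AzureWave→Band F ($961M), VistaNet→Band B ($917M), ClearBand→Band C ($949M) — total 832+734+741+961+917+949 = $5134M.
Column-greedy (each band in turn goes to its best remaining operator) gives $4900M, worse by 234.

Max total: $5134M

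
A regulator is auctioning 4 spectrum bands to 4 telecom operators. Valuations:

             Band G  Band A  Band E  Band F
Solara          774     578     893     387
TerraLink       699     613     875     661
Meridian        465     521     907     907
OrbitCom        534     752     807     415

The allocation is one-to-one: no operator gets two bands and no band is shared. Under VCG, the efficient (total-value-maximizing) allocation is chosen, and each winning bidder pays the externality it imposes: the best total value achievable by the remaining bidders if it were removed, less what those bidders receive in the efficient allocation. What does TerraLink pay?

Efficient allocation: Solara→Band G ($774M), TerraLink→Band E ($875M), Meridian→Band F ($907M), OrbitCom→Band A ($752M); total welfare W = $3308M.
TerraLink receives Band E at value $875M, so the others get W − 875 = $2433M.
Without TerraLink: best allocation of the remaining 3 bidders over all 4 bands is Solara→Band E ($893M), Meridian→Band F ($907M), OrbitCom→Band A ($752M), total $2552M.
VCG payment = (others' best without TerraLink) − (others' welfare with TerraLink) = 2552 − 2433 = $119M.

TerraLink pays $119M.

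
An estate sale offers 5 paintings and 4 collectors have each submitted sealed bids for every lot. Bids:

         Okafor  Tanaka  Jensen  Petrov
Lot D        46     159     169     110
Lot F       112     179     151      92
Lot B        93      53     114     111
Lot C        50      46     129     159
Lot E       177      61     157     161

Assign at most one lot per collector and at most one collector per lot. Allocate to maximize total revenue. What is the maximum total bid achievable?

Optimal: Okafor→Lot E ($177), Tanaka→Lot F ($179), Jensen→Lot D ($169), Petrov→Lot C ($159) — total 177+179+169+159 = $684.
Next-best assignment: Okafor→Lot E, Tanaka→Lot D, Jensen→Lot F, Petrov→Lot C = $646.

Maximum total: $684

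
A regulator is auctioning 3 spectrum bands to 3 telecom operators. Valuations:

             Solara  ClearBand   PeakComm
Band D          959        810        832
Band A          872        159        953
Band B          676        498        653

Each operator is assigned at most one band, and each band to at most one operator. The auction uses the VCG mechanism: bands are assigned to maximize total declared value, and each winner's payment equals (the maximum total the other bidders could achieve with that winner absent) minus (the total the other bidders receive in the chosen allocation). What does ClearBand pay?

ClearBand pays $283M.

Efficient allocation: Solara→Band B ($676M), ClearBand→Band D ($810M), PeakComm→Band A ($953M); total welfare W = $2439M.
ClearBand receives Band D at value $810M, so the others get W − 810 = $1629M.
Without ClearBand: best allocation of the remaining 2 bidders over all 3 bands is Solara→Band D ($959M), PeakComm→Band A ($953M), total $1912M.
VCG payment = (others' best without ClearBand) − (others' welfare with ClearBand) = 1912 − 1629 = $283M.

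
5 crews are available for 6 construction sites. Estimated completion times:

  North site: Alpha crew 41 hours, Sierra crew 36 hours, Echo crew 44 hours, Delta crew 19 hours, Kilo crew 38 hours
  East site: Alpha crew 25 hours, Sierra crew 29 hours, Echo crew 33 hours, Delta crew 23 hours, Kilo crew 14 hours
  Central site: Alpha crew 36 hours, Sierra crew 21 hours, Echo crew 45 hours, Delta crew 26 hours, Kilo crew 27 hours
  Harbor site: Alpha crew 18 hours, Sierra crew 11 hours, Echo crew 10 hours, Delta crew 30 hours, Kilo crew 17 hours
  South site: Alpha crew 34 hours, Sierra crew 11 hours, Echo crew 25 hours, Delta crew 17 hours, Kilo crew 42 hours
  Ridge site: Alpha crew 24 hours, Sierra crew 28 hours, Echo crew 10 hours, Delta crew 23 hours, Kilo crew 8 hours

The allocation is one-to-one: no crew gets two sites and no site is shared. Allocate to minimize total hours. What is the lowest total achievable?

Min total: 72 hours

Treat this as an assignment problem: match each crew to one site.
Optimal: Alpha crew→Harbor site (18 hours), Sierra crew→South site (11 hours), Echo crew→Ridge site (10 hours), Delta crew→North site (19 hours), Kilo crew→East site (14 hours) — total 18+11+10+19+14 = 72 hours.
Column-greedy (each site in turn goes to its cheapest remaining crew) gives 98 hours, worse by 26.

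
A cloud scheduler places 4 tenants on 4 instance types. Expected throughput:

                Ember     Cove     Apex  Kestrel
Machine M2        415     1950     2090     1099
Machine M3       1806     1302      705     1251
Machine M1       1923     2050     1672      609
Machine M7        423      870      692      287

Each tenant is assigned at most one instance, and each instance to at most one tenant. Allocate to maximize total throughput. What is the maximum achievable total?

This is a one-to-one assignment (maximum-weight bipartite matching).
Optimal: Ember→Machine M3 (1806 ops/s), Cove→Machine M1 (2050 ops/s), Apex→Machine M2 (2090 ops/s), Kestrel→Machine M7 (287 ops/s) — total 1806+2050+2090+287 = 6233 ops/s.
Row-greedy (each tenant in turn takes its best remaining instance) gives 4865 ops/s, worse by 1368.
Every other assignment is strictly worse.

Max total: 6233 ops/s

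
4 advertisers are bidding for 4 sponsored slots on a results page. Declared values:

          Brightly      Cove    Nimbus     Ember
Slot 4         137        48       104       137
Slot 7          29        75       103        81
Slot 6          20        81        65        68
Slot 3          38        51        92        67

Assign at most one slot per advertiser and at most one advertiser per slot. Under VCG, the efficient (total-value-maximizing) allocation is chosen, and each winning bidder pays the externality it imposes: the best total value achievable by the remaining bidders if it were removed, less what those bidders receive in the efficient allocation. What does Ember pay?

Efficient allocation: Brightly→Slot 4 ($137), Cove→Slot 6 ($81), Nimbus→Slot 3 ($92), Ember→Slot 7 ($81); total welfare W = $391.
Ember receives Slot 7 at value $81, so the others get W − 81 = $310.
Without Ember: best allocation of the remaining 3 bidders over all 4 slots is Brightly→Slot 4 ($137), Cove→Slot 6 ($81), Nimbus→Slot 7 ($103), total $321.
VCG payment = (others' best without Ember) − (others' welfare with Ember) = 321 − 310 = $11.

Ember pays $11.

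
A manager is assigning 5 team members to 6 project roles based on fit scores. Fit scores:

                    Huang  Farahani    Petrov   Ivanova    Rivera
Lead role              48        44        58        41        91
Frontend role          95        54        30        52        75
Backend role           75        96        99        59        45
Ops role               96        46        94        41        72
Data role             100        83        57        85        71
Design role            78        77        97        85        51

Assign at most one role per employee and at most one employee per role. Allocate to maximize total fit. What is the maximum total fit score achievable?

Maximum total: 466 pts

Optimal: Huang→Data role (100 pts), Farahani→Backend role (96 pts), Petrov→Ops role (94 pts), Ivanova→Design role (85 pts), Rivera→Lead role (91 pts) — total 100+96+94+85+91 = 466 pts.
Column-greedy (each role in turn goes to its best remaining employee) gives 416 pts, worse by 50.
No other one-to-one assignment exceeds 466 pts.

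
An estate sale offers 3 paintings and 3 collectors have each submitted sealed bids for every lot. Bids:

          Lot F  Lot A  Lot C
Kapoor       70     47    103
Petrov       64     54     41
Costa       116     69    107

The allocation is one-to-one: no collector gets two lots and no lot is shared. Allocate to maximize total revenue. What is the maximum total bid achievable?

Optimal: Kapoor→Lot C ($103), Petrov→Lot A ($54), Costa→Lot F ($116) — total 103+54+116 = $273.
Row-greedy (each collector in turn takes its best remaining lot) gives $236, worse by 37.
Next-best assignment: Kapoor→Lot C, Petrov→Lot F, Costa→Lot A = $236.
Swapping Costa↔Petrov (Costa→Lot A $69, Petrov→Lot F $64) loses 37.
Every other assignment is strictly worse.

Maximum total: $273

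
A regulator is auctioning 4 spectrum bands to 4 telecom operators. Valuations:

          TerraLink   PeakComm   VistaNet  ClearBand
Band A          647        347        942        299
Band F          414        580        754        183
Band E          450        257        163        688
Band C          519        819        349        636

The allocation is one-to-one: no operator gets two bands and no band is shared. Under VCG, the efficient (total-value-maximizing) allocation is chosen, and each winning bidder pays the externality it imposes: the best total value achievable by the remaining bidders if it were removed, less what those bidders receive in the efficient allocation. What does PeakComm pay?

Efficient allocation: TerraLink→Band A ($647M), PeakComm→Band C ($819M), VistaNet→Band F ($754M), ClearBand→Band E ($688M); total welfare W = $2908M.
PeakComm receives Band C at value $819M, so the others get W − 819 = $2089M.
Without PeakComm: best allocation of the remaining 3 bidders over all 4 bands is TerraLink→Band C ($519M), VistaNet→Band A ($942M), ClearBand→Band E ($688M), total $2149M.
VCG payment = (others' best without PeakComm) − (others' welfare with PeakComm) = 2149 − 2089 = $60M.

PeakComm pays $60M.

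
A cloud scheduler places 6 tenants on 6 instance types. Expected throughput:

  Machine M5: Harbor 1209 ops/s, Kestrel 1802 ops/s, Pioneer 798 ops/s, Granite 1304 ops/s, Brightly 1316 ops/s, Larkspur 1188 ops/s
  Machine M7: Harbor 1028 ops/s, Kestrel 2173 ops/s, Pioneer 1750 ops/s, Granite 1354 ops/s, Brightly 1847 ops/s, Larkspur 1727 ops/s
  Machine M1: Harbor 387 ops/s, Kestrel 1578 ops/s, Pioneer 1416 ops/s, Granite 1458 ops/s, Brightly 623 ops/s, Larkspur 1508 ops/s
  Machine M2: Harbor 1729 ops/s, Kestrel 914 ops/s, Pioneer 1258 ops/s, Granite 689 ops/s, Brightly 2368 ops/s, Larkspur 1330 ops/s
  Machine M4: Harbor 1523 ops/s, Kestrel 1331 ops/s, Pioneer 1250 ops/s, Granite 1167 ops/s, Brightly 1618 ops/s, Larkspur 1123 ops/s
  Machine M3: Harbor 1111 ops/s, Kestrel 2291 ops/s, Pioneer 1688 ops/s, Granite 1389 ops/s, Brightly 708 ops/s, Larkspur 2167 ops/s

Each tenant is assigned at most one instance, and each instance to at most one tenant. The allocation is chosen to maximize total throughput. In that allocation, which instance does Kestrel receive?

Optimal: Harbor→Machine M4 (1523 ops/s), Kestrel→Machine M5 (1802 ops/s), Pioneer→Machine M7 (1750 ops/s), Granite→Machine M1 (1458 ops/s), Brightly→Machine M2 (2368 ops/s), Larkspur→Machine M3 (2167 ops/s) — total 1523+1802+1750+1458+2368+2167 = 11068 ops/s.
Row-greedy (each tenant in turn takes its best remaining instance) gives 10034 ops/s, worse by 1034.
Swapping Brightly↔Larkspur (Brightly→Machine M3 708 ops/s, Larkspur→Machine M2 1330 ops/s) loses 2497.
Every other assignment is strictly worse.
Kestrel's own top instance is Machine M3 (2291 ops/s), but forcing Kestrel→Machine M3 and reassigning the rest optimally gives only 10744 ops/s — worse by 324.

Kestrel receives Machine M5.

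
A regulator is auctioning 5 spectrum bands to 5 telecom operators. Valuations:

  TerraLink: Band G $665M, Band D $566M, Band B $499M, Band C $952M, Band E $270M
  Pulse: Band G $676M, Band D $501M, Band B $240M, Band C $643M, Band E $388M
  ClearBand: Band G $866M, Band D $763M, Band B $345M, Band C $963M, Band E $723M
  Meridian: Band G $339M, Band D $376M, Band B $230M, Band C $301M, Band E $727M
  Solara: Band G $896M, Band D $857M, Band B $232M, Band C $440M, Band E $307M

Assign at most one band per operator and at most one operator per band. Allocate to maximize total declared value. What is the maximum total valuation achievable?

This is a one-to-one assignment (maximum-weight bipartite matching).
Optimal: TerraLink→Band B ($499M), Pulse→Band G ($676M), ClearBand→Band C ($963M), Meridian→Band E ($727M), Solara→Band D ($857M) — total 499+676+963+727+857 = $3722M.
Column-greedy (each band in turn goes to its best remaining operator) gives $3528M, worse by 194.
Next-best assignment: TerraLink→Band C, Pulse→Band B, ClearBand→Band G, Meridian→Band E, Solara→Band D = $3642M.

Maximum total: $3722M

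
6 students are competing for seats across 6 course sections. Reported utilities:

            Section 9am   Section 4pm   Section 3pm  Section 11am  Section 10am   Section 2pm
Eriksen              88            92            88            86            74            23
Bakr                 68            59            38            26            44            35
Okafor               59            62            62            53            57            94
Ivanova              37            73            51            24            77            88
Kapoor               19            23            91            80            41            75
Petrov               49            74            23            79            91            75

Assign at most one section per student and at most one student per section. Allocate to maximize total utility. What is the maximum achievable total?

This is a one-to-one assignment (maximum-weight bipartite matching).
Optimal: Eriksen→Section 11am (86 points), Bakr→Section 9am (68 points), Okafor→Section 2pm (94 points), Ivanova→Section 4pm (73 points), Kapoor→Section 3pm (91 points), Petrov→Section 10am (91 points) — total 86+68+94+73+91+91 = 503 points.
Column-greedy (each section in turn goes to its best remaining student) gives 418 points, worse by 85.
Next-best assignment: Eriksen→Section 4pm, Bakr→Section 9am, Okafor→Section 2pm, Ivanova→Section 10am, Kapoor→Section 3pm, Petrov→Section 11am = 501 points.

Maximum total: 503 points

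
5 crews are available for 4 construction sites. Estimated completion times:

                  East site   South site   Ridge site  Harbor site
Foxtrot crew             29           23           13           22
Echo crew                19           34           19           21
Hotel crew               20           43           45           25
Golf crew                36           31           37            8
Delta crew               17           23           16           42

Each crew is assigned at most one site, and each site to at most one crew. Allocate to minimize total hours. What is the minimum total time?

Min total: 63 hours

Optimal: Echo crew→East site (19 hours), Delta crew→South site (23 hours), Foxtrot crew→Ridge site (13 hours), Golf crew→Harbor site (8 hours) — total 19+23+13+8 = 63 hours.
Checked against all permutations: 63 hours is optimal.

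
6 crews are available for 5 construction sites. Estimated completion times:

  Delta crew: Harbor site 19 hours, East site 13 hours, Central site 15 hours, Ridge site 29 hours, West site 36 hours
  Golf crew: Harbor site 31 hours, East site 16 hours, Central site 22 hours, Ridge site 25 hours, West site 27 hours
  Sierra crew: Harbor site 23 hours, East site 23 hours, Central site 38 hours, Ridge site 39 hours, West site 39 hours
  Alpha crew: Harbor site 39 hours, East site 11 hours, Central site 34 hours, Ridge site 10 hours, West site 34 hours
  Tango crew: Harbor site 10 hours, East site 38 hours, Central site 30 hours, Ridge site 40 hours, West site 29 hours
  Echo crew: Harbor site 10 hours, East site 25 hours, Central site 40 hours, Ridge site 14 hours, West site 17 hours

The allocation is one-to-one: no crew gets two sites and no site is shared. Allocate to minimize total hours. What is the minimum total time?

Min total: 68 hours

Optimal: Tango crew→Harbor site (10 hours), Golf crew→East site (16 hours), Delta crew→Central site (15 hours), Alpha crew→Ridge site (10 hours), Echo crew→West site (17 hours) — total 10+16+15+10+17 = 68 hours.
Row-greedy (each crew in turn takes its cheapest remaining site) gives 97 hours, worse by 29.
Swapping Golf crew↔Tango crew (Golf crew→Harbor site 31 hours, Tango crew→East site 38 hours) adds 43.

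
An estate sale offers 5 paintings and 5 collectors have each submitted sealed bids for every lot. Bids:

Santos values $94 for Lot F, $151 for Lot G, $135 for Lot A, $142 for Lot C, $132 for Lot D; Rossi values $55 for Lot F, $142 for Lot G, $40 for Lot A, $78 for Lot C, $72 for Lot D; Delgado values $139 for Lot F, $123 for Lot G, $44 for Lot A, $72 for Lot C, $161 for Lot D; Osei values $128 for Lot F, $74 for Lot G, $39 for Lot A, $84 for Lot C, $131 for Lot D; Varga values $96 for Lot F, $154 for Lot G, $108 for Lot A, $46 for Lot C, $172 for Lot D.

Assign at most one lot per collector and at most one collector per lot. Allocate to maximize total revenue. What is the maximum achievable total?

Treat this as an assignment problem: match each collector to one lot.
Optimal: Santos→Lot C ($142), Rossi→Lot G ($142), Delgado→Lot D ($161), Osei→Lot F ($128), Varga→Lot A ($108) — total 142+142+161+128+108 = $681.
Column-greedy (each lot in turn goes to its best remaining collector) gives $584, worse by 97.

Max total: $681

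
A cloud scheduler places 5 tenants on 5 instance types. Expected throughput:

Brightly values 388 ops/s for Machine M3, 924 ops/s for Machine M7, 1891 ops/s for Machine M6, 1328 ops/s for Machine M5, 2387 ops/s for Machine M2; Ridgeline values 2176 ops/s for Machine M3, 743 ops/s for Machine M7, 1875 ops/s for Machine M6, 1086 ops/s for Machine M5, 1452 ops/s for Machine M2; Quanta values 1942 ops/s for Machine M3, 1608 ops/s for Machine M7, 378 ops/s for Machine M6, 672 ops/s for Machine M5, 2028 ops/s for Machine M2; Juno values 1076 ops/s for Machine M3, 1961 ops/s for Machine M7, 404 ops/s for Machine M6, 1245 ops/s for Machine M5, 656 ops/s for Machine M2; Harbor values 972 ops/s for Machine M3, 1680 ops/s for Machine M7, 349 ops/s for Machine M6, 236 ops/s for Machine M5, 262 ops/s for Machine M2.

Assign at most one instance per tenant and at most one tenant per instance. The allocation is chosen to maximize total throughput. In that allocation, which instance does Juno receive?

Juno receives Machine M5.

Optimal: Brightly→Machine M2 (2387 ops/s), Ridgeline→Machine M6 (1875 ops/s), Quanta→Machine M3 (1942 ops/s), Juno→Machine M5 (1245 ops/s), Harbor→Machine M7 (1680 ops/s) — total 2387+1875+1942+1245+1680 = 9129 ops/s.
Column-greedy (each instance in turn goes to its best remaining tenant) gives 6962 ops/s, worse by 2167.
Every other assignment is strictly worse.
Juno's own top instance is Machine M7 (1961 ops/s), but forcing Juno→Machine M7 and reassigning the rest optimally gives only 8401 ops/s — worse by 728.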